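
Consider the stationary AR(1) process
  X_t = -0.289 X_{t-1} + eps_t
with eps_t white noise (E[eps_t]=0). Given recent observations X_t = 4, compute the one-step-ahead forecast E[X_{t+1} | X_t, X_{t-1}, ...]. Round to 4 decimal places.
E[X_{t+1} \mid \mathcal F_t] = -1.1560

For an AR(p) model X_t = c + sum_i phi_i X_{t-i} + eps_t, the
one-step-ahead conditional mean is
  E[X_{t+1} | X_t, ...] = c + sum_i phi_i X_{t+1-i}.
Substitute known values:
  E[X_{t+1} | ...] = (-0.289) * (4)
                   = -1.1560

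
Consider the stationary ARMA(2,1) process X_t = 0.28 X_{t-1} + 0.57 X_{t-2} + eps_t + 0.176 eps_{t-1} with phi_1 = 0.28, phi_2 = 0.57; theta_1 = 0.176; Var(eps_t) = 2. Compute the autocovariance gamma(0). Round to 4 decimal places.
\gamma(0) = 6.4816

Multiply the model equation by X_{t-k} and take expectations. With theta_0 = psi_0 = 1 and psi_j the MA(infinity) weights, this gives
  gamma(k) - sum_i phi_i gamma(k-i) = c_k,
  c_k = sigma^2 * sum_{j=k..q} theta_j psi_{j-k}   (c_k = 0 for k > q),
using gamma(-m) = gamma(m).
psi-weights needed (psi_j = theta_j + sum_i phi_i psi_{j-i}):
  psi_1 = theta_1 + phi_1 = 0.176 + (0.28) = 0.456
Right-hand sides:
  c_0 = sigma^2 (1 + theta_1 psi_1) = 2 * (1 + (0.176)(0.456)) = 2 * 1.080256 = 2.160512
  c_1 = sigma^2 theta_1 = 2 * (0.176) = 0.352
  c_2 = 0
Equations for k = 0, 1, 2 (AR order 2, c_2 = 0):
  (E0) gamma(0) = phi_1 gamma(1) + phi_2 gamma(2) + c_0
  (E1) gamma(1) = phi_1 gamma(0) + phi_2 gamma(1) + c_1
  (E2) gamma(2) = phi_1 gamma(1) + phi_2 gamma(0)
From (E1): gamma(1) = A gamma(0) + B with
  A = phi_1 / (1 - phi_2) = 0.28 / 0.43 = 0.651163,   B = c_1 / (1 - phi_2) = 0.352 / 0.43 = 0.818605.
Insert (E2) into (E0): gamma(0) (1 - phi_2^2) = phi_1 (1 + phi_2) gamma(1) + c_0.
  phi_1 (1 + phi_2) = (0.28)(1.57) = 0.4396,   1 - phi_2^2 = 0.6751.
Replace gamma(1) by A gamma(0) + B and collect gamma(0):
  gamma(0) [0.6751 - (0.4396)(0.651163)] = (0.4396)(0.818605) + 2.160512
  gamma(0) * 0.388849 = 2.520371
  gamma(0) = 2.520371 / 0.388849 = 6.481621.
Therefore gamma(0) = 6.4816 (to 4 decimal places).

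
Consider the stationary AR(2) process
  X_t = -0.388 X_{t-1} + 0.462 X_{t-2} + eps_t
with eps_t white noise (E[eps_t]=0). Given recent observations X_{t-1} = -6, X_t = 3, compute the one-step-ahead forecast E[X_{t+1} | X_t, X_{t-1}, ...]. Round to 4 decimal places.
E[X_{t+1} \mid \mathcal F_t] = -3.9360

For an AR(p) model X_t = c + sum_i phi_i X_{t-i} + eps_t, the
one-step-ahead conditional mean is
  E[X_{t+1} | X_t, ...] = c + sum_i phi_i X_{t+1-i}.
Substitute known values:
  E[X_{t+1} | ...] = (-0.388) * (3) + (0.462) * (-6)
                   = -3.9360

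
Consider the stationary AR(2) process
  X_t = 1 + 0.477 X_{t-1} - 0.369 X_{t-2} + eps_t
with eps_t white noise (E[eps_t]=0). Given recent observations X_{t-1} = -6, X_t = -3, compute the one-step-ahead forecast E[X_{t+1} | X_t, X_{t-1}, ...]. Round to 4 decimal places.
E[X_{t+1} \mid \mathcal F_t] = 1.7830

For an AR(p) model X_t = c + sum_i phi_i X_{t-i} + eps_t, the
one-step-ahead conditional mean is
  E[X_{t+1} | X_t, ...] = c + sum_i phi_i X_{t+1-i}.
Substitute known values:
  E[X_{t+1} | ...] = 1 + (0.477) * (-3) + (-0.369) * (-6)
                   = 1.7830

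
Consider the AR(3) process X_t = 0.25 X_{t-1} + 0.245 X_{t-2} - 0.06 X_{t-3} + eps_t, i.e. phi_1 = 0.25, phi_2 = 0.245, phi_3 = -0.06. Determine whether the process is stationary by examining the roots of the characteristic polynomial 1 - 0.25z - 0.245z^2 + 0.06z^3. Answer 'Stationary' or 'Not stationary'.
\text{Stationary}

The AR(p) characteristic polynomial is P(z) = 1 - 0.25z - 0.245z^2 + 0.06z^3.
Stationarity requires all roots to lie outside the unit circle, i.e. |z| > 1 for every root.
Degree 3: look for a simple real root z0 first, then factor out (1 - z/z0) and solve the remaining quadratic.
Testing z0 = 2: P(2) = 1 + (-0.25)(2) + (-0.245)(2)^2 + (0.06)(2)^3
  = 1 + (-0.5) + (-0.98) + (0.48) = 0.  So z_0 = 2 is a root, |z_0| = 2.
Divide out the factor (1 - 0.5 z) = (1 - z/z0) (since 1/z0 = 0.5):
  P(z) = (1 - 0.5 z)(1 + (0.25) z + (-0.12) z^2)
  [check: z-coef 0.25 - (0.5) = -0.25; z^2-coef -0.12 - (0.5)(0.25) = -0.245; z^3-coef -(0.5)(-0.12) = 0.06.]
Remaining roots from the quadratic factor 1 + (0.25) z + (-0.12) z^2:
  Set 1 + (0.25) z + (-0.12) z^2 = 0, i.e. a z^2 + b z + c = 0 with a = -0.12, b = 0.25, c = 1.
  Discriminant D = b^2 - 4ac = (0.25)^2 - 4*(-0.12)*1 = 0.0625 - (-0.48) = 0.5425.
  D >= 0, so the roots are real: z = (-b +/- sqrt(D)) / (2a) = (-0.25 +/- 0.736546) / (-0.24).
    z_1 = (-0.25 + 0.736546) / (-0.24) = -2.0273,   |z_1| = 2.0273.
    z_2 = (-0.25 - 0.736546) / (-0.24) = 4.1106,   |z_2| = 4.1106.
Moduli of all roots: 2.0000, 2.0273, 4.1106.
All moduli strictly greater than 1? Yes.
Verdict: Stationary.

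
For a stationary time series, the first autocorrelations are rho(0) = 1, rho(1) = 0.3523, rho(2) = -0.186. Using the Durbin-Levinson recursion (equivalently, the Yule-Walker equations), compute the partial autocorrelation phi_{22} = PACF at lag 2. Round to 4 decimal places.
\phi_{22} = -0.3541

The PACF at lag k is phi_{kk}, the last component of the solution
to the Yule-Walker system G_k phi = r_k where
  (G_k)_{ij} = rho(|i - j|), (r_k)_i = rho(i), i,j = 1..k.
Equivalently, Durbin-Levinson gives phi_{kk} iteratively:
  phi_{11} = rho(1)
  phi_{kk} = [rho(k) - sum_{j=1..k-1} phi_{k-1,j} rho(k-j)]
            / [1 - sum_{j=1..k-1} phi_{k-1,j} rho(j)],
  phi_{k,j} = phi_{k-1,j} - phi_{kk} phi_{k-1,k-j},  j = 1..k-1.
Step k = 1:
  phi_11 = rho(1) = 0.3523.
Step k = 2:
  phi_22 = [rho(2) - phi_11 rho(1)] / [1 - phi_11 rho(1)] = [-0.186 - (0.3523)(0.3523)] / [1 - (0.3523)(0.3523)]
         = -0.31011529 / 0.87588471 = -0.3541.
Therefore phi_{22} = -0.3541.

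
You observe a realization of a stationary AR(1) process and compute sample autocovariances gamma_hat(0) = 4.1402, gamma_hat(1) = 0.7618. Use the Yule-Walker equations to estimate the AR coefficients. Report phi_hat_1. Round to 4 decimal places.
\hat\phi_{1} = 0.1840

The Yule-Walker equations for an AR(p) process read, in matrix form,
  Gamma_p phi = r_p,   with   (Gamma_p)_{ij} = gamma(|i - j|),
                       (r_p)_i = gamma(i),   i,j = 1..p.
Substitute the sample gammas (Toeplitz matrix and right-hand side of size 1):
  Gamma_p = [[4.1402]]
  r_p     = [0.7618]
With p = 1 this is the single equation gamma(0) phi_1 = gamma(1):
  phi_hat_1 = gamma(1) / gamma(0) = 0.7618 / 4.1402 = 0.1840.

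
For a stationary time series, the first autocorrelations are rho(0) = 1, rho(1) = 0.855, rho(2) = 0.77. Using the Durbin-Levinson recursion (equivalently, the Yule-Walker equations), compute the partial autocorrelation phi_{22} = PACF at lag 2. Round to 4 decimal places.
\phi_{22} = 0.1449

The PACF at lag k is phi_{kk}, the last component of the solution
to the Yule-Walker system G_k phi = r_k where
  (G_k)_{ij} = rho(|i - j|), (r_k)_i = rho(i), i,j = 1..k.
Equivalently, Durbin-Levinson gives phi_{kk} iteratively:
  phi_{11} = rho(1)
  phi_{kk} = [rho(k) - sum_{j=1..k-1} phi_{k-1,j} rho(k-j)]
            / [1 - sum_{j=1..k-1} phi_{k-1,j} rho(j)],
  phi_{k,j} = phi_{k-1,j} - phi_{kk} phi_{k-1,k-j},  j = 1..k-1.
Step k = 1:
  phi_11 = rho(1) = 0.855.
Step k = 2:
  phi_22 = [rho(2) - phi_11 rho(1)] / [1 - phi_11 rho(1)] = [0.77 - (0.855)(0.855)] / [1 - (0.855)(0.855)]
         = 0.038975 / 0.268975 = 0.1449.
Therefore phi_{22} = 0.1449.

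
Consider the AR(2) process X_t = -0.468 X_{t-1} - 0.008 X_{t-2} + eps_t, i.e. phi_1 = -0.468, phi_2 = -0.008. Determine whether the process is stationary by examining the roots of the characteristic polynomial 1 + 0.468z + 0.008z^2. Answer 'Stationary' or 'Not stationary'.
\text{Stationary}

The AR(p) characteristic polynomial is P(z) = 1 + 0.468z + 0.008z^2.
Stationarity requires all roots to lie outside the unit circle, i.e. |z| > 1 for every root.
Set 1 + (0.468) z + (0.008) z^2 = 0, i.e. a z^2 + b z + c = 0 with a = 0.008, b = 0.468, c = 1.
Discriminant D = b^2 - 4ac = (0.468)^2 - 4*(0.008)*1 = 0.219024 - (0.032) = 0.187024.
D >= 0, so the roots are real: z = (-b +/- sqrt(D)) / (2a) = (-0.468 +/- 0.432463) / (0.016).
  z_1 = (-0.468 + 0.432463) / (0.016) = -2.2211,   |z_1| = 2.2211.
  z_2 = (-0.468 - 0.432463) / (0.016) = -56.2789,   |z_2| = 56.2789.
Moduli of all roots: 2.2211, 56.2789.
All moduli strictly greater than 1? Yes.
Verdict: Stationary.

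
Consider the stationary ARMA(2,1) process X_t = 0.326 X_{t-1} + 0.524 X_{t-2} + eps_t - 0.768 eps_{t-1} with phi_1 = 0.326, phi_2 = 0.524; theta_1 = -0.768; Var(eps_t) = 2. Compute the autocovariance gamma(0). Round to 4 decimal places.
\gamma(0) = 2.7929

Multiply the model equation by X_{t-k} and take expectations. With theta_0 = psi_0 = 1 and psi_j the MA(infinity) weights, this gives
  gamma(k) - sum_i phi_i gamma(k-i) = c_k,
  c_k = sigma^2 * sum_{j=k..q} theta_j psi_{j-k}   (c_k = 0 for k > q),
using gamma(-m) = gamma(m).
psi-weights needed (psi_j = theta_j + sum_i phi_i psi_{j-i}):
  psi_1 = theta_1 + phi_1 = -0.768 + (0.326) = -0.442
Right-hand sides:
  c_0 = sigma^2 (1 + theta_1 psi_1) = 2 * (1 + (-0.768)(-0.442)) = 2 * 1.339456 = 2.678912
  c_1 = sigma^2 theta_1 = 2 * (-0.768) = -1.536
  c_2 = 0
Equations for k = 0, 1, 2 (AR order 2, c_2 = 0):
  (E0) gamma(0) = phi_1 gamma(1) + phi_2 gamma(2) + c_0
  (E1) gamma(1) = phi_1 gamma(0) + phi_2 gamma(1) + c_1
  (E2) gamma(2) = phi_1 gamma(1) + phi_2 gamma(0)
From (E1): gamma(1) = A gamma(0) + B with
  A = phi_1 / (1 - phi_2) = 0.326 / 0.476 = 0.684874,   B = c_1 / (1 - phi_2) = -1.536 / 0.476 = -3.226891.
Insert (E2) into (E0): gamma(0) (1 - phi_2^2) = phi_1 (1 + phi_2) gamma(1) + c_0.
  phi_1 (1 + phi_2) = (0.326)(1.524) = 0.496824,   1 - phi_2^2 = 0.725424.
Replace gamma(1) by A gamma(0) + B and collect gamma(0):
  gamma(0) [0.725424 - (0.496824)(0.684874)] = (0.496824)(-3.226891) + 2.678912
  gamma(0) * 0.385162 = 1.075715
  gamma(0) = 1.075715 / 0.385162 = 2.792889.
Therefore gamma(0) = 2.7929 (to 4 decimal places).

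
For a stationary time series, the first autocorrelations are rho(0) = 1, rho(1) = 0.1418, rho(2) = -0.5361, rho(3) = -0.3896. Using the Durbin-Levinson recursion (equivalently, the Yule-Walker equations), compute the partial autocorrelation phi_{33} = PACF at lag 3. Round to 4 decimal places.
\phi_{33} = -0.2860

The PACF at lag k is phi_{kk}, the last component of the solution
to the Yule-Walker system G_k phi = r_k where
  (G_k)_{ij} = rho(|i - j|), (r_k)_i = rho(i), i,j = 1..k.
Equivalently, Durbin-Levinson gives phi_{kk} iteratively:
  phi_{11} = rho(1)
  phi_{kk} = [rho(k) - sum_{j=1..k-1} phi_{k-1,j} rho(k-j)]
            / [1 - sum_{j=1..k-1} phi_{k-1,j} rho(j)],
  phi_{k,j} = phi_{k-1,j} - phi_{kk} phi_{k-1,k-j},  j = 1..k-1.
Step k = 1:
  phi_11 = rho(1) = 0.1418.
Step k = 2:
  phi_22 = [rho(2) - phi_11 rho(1)] / [1 - phi_11 rho(1)] = [-0.5361 - (0.1418)(0.1418)] / [1 - (0.1418)(0.1418)]
         = -0.55620724 / 0.97989276 = -0.567621.
  Update: phi_21 = phi_11 - phi_22 phi_11 = 0.1418 - (-0.567621)(0.1418) = 0.222289.
Step k = 3:
  phi_33 = [rho(3) - phi_21 rho(2) - phi_22 rho(1)] / [1 - phi_21 rho(1) - phi_22 rho(2)]
    numerator   = -0.3896 - (0.222289)(-0.5361) - (-0.567621)(0.1418) = -0.1899425
    denominator = 1 - (0.222289)(0.1418) - (-0.567621)(-0.5361) = 0.66417812
  phi_33 = -0.1899425 / 0.66417812 = -0.286.
Therefore phi_{33} = -0.2860.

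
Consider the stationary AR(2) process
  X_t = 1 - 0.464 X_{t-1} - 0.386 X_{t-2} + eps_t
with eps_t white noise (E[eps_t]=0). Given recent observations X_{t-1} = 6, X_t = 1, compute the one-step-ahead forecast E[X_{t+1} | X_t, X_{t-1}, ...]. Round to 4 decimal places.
E[X_{t+1} \mid \mathcal F_t] = -1.7800

For an AR(p) model X_t = c + sum_i phi_i X_{t-i} + eps_t, the
one-step-ahead conditional mean is
  E[X_{t+1} | X_t, ...] = c + sum_i phi_i X_{t+1-i}.
Substitute known values:
  E[X_{t+1} | ...] = 1 + (-0.464) * (1) + (-0.386) * (6)
                   = -1.7800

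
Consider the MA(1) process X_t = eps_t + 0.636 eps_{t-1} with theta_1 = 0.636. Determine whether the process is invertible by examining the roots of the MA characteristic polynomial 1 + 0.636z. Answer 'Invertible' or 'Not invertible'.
\text{Invertible}

The MA(q) characteristic polynomial is P(z) = 1 + 0.636z.
Invertibility requires all roots to lie outside the unit circle, i.e. |z| > 1 for every root.
This is linear in z: 1 + (0.636) z = 0  =>  z = -1/(0.636) = -1.572327,  |z| = 1.572327.
Moduli of all roots: 1.5723.
All moduli strictly greater than 1? Yes.
Verdict: Invertible.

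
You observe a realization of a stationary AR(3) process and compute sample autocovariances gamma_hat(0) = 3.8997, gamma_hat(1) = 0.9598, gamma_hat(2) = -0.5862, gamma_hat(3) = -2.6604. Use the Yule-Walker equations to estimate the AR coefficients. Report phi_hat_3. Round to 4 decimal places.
\hat\phi_{3} = -0.6520

The Yule-Walker equations for an AR(p) process read, in matrix form,
  Gamma_p phi = r_p,   with   (Gamma_p)_{ij} = gamma(|i - j|),
                       (r_p)_i = gamma(i),   i,j = 1..p.
Substitute the sample gammas (Toeplitz matrix and right-hand side of size 3):
  Gamma_p = [[3.8997, 0.9598, -0.5862], [0.9598, 3.8997, 0.9598], [-0.5862, 0.9598, 3.8997]]
  r_p     = [0.9598, -0.5862, -2.6604]
Written out (R1..R3):
  (R1) 3.8997 phi_1 + 0.9598 phi_2 - 0.5862 phi_3 = 0.9598
  (R2) 0.9598 phi_1 + 3.8997 phi_2 + 0.9598 phi_3 = -0.5862
  (R3) -0.5862 phi_1 + 0.9598 phi_2 + 3.8997 phi_3 = -2.6604
Gaussian elimination:
  R2 <- R2 - (0.9598/3.8997) R1 = R2 - (0.246121) R1:  3.663473 phi_2 + 1.104076 phi_3 = -0.822427
  R3 <- R3 - (-0.5862/3.8997) R1 = R3 - (-0.150319) R1:  1.104076 phi_2 + 3.811583 phi_3 = -2.516124
  R3 <- R3 - (1.104076/3.663473) R2 = R3 - (0.301374) R2:  3.478843 phi_3 = -2.268265
Back-substitution:
  phi_hat_3 = -2.268265 / 3.478843 = -0.652017
  phi_hat_2 = (-0.822427 - (1.104076)(-0.652017)) / 3.663473 = -0.027993
  phi_hat_1 = (0.9598 - (0.9598)(-0.027993) - (-0.5862)(-0.652017)) / 3.8997 = 0.155
So phi_hat = [0.1550, -0.0280, -0.6520].
Therefore phi_hat_3 = -0.6520.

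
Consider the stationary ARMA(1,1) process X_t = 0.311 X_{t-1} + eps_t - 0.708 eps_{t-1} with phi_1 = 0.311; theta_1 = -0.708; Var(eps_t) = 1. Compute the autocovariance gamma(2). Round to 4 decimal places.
\gamma(2) = -0.1066

Multiply the model equation by X_{t-k} and take expectations. With theta_0 = psi_0 = 1 and psi_j the MA(infinity) weights, this gives
  gamma(k) - sum_i phi_i gamma(k-i) = c_k,
  c_k = sigma^2 * sum_{j=k..q} theta_j psi_{j-k}   (c_k = 0 for k > q),
using gamma(-m) = gamma(m).
psi-weights needed (psi_j = theta_j + sum_i phi_i psi_{j-i}):
  psi_1 = theta_1 + phi_1 = -0.708 + (0.311) = -0.397
Right-hand sides:
  c_0 = sigma^2 (1 + theta_1 psi_1) = 1 * (1 + (-0.708)(-0.397)) = 1 * 1.281076 = 1.281076
  c_1 = sigma^2 theta_1 = 1 * (-0.708) = -0.708
  c_2 = 0
Equations for k = 0 and k = 1 (AR order 1):
  gamma(0) = phi_1 gamma(1) + c_0
  gamma(1) = phi_1 gamma(0) + c_1
Substituting the second into the first: gamma(0) (1 - phi_1^2) = c_0 + phi_1 c_1, so
  gamma(0) = (c_0 + phi_1 c_1) / (1 - phi_1^2) = (1.281076 + (0.311)(-0.708)) / (1 - (0.311)^2) = 1.060888 / 0.903279 = 1.174485.
  gamma(1) = phi_1 gamma(0) + c_1 = (0.311)(1.174485) + (-0.708) = -0.342735.
For k = 2 (> q): gamma(2) = phi_1 gamma(1) = (0.311)(-0.342735) = -0.106591.
Therefore gamma(2) = -0.1066 (to 4 decimal places).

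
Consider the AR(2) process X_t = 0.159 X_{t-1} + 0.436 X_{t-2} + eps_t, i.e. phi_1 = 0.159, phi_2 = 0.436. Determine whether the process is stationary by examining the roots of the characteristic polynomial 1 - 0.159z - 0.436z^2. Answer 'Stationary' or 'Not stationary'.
\text{Stationary}

The AR(p) characteristic polynomial is P(z) = 1 - 0.159z - 0.436z^2.
Stationarity requires all roots to lie outside the unit circle, i.e. |z| > 1 for every root.
Set 1 + (-0.159) z + (-0.436) z^2 = 0, i.e. a z^2 + b z + c = 0 with a = -0.436, b = -0.159, c = 1.
Discriminant D = b^2 - 4ac = (-0.159)^2 - 4*(-0.436)*1 = 0.025281 - (-1.744) = 1.769281.
D >= 0, so the roots are real: z = (-b +/- sqrt(D)) / (2a) = (0.159 +/- 1.330143) / (-0.872).
  z_1 = (0.159 + 1.330143) / (-0.872) = -1.7077,   |z_1| = 1.7077.
  z_2 = (0.159 - 1.330143) / (-0.872) = 1.3431,   |z_2| = 1.3431.
Moduli of all roots: 1.7077, 1.3431.
All moduli strictly greater than 1? Yes.
Verdict: Stationary.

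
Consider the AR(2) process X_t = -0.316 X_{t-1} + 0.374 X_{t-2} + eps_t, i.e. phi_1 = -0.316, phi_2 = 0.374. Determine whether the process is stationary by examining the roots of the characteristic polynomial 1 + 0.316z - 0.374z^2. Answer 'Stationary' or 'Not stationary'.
\text{Stationary}

The AR(p) characteristic polynomial is P(z) = 1 + 0.316z - 0.374z^2.
Stationarity requires all roots to lie outside the unit circle, i.e. |z| > 1 for every root.
Set 1 + (0.316) z + (-0.374) z^2 = 0, i.e. a z^2 + b z + c = 0 with a = -0.374, b = 0.316, c = 1.
Discriminant D = b^2 - 4ac = (0.316)^2 - 4*(-0.374)*1 = 0.099856 - (-1.496) = 1.595856.
D >= 0, so the roots are real: z = (-b +/- sqrt(D)) / (2a) = (-0.316 +/- 1.263272) / (-0.748).
  z_1 = (-0.316 + 1.263272) / (-0.748) = -1.2664,   |z_1| = 1.2664.
  z_2 = (-0.316 - 1.263272) / (-0.748) = 2.1113,   |z_2| = 2.1113.
Moduli of all roots: 1.2664, 2.1113.
All moduli strictly greater than 1? Yes.
Verdict: Stationary.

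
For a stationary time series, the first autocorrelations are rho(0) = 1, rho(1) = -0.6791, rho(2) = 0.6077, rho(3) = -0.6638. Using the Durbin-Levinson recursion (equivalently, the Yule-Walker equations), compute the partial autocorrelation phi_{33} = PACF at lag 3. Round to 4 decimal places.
\phi_{33} = -0.3581

The PACF at lag k is phi_{kk}, the last component of the solution
to the Yule-Walker system G_k phi = r_k where
  (G_k)_{ij} = rho(|i - j|), (r_k)_i = rho(i), i,j = 1..k.
Equivalently, Durbin-Levinson gives phi_{kk} iteratively:
  phi_{11} = rho(1)
  phi_{kk} = [rho(k) - sum_{j=1..k-1} phi_{k-1,j} rho(k-j)]
            / [1 - sum_{j=1..k-1} phi_{k-1,j} rho(j)],
  phi_{k,j} = phi_{k-1,j} - phi_{kk} phi_{k-1,k-j},  j = 1..k-1.
Step k = 1:
  phi_11 = rho(1) = -0.6791.
Step k = 2:
  phi_22 = [rho(2) - phi_11 rho(1)] / [1 - phi_11 rho(1)] = [0.6077 - (-0.6791)(-0.6791)] / [1 - (-0.6791)(-0.6791)]
         = 0.14652319 / 0.53882319 = 0.271932.
  Update: phi_21 = phi_11 - phi_22 phi_11 = -0.6791 - (0.271932)(-0.6791) = -0.494431.
Step k = 3:
  phi_33 = [rho(3) - phi_21 rho(2) - phi_22 rho(1)] / [1 - phi_21 rho(1) - phi_22 rho(2)]
    numerator   = -0.6638 - (-0.494431)(0.6077) - (0.271932)(-0.6791) = -0.17866531
    denominator = 1 - (-0.494431)(-0.6791) - (0.271932)(0.6077) = 0.49897887
  phi_33 = -0.17866531 / 0.49897887 = -0.3581.
Therefore phi_{33} = -0.3581.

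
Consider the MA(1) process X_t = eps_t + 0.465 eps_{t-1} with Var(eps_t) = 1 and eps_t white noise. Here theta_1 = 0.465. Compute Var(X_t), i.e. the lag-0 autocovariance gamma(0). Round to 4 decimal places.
\gamma(0) = 1.2162

For an MA(q) process X_t = eps_t + sum_i theta_i eps_{t-i} with
Var(eps_t) = sigma^2, the variance is
  gamma(0) = sigma^2 * (1 + sum_i theta_i^2).
  sum_i theta_i^2 = (0.465)^2 = 0.216225.
  gamma(0) = 1 * (1 + 0.216225) = 1 * 1.216225 = 1.216225, which rounds to 1.2162.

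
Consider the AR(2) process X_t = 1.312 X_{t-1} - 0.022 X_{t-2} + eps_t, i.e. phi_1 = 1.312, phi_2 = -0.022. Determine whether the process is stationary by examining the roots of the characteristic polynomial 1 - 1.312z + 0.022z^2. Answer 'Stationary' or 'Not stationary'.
\text{Not stationary}

The AR(p) characteristic polynomial is P(z) = 1 - 1.312z + 0.022z^2.
Stationarity requires all roots to lie outside the unit circle, i.e. |z| > 1 for every root.
Set 1 + (-1.312) z + (0.022) z^2 = 0, i.e. a z^2 + b z + c = 0 with a = 0.022, b = -1.312, c = 1.
Discriminant D = b^2 - 4ac = (-1.312)^2 - 4*(0.022)*1 = 1.721344 - (0.088) = 1.633344.
D >= 0, so the roots are real: z = (-b +/- sqrt(D)) / (2a) = (1.312 +/- 1.278023) / (0.044).
  z_1 = (1.312 + 1.278023) / (0.044) = 58.8642,   |z_1| = 58.8642.
  z_2 = (1.312 - 1.278023) / (0.044) = 0.7722,   |z_2| = 0.7722.
Moduli of all roots: 58.8642, 0.7722.
All moduli strictly greater than 1? No.
Verdict: Not stationary.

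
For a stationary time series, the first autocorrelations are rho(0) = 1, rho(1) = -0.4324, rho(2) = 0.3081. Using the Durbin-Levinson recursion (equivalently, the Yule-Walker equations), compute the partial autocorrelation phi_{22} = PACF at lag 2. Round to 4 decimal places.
\phi_{22} = 0.1490

The PACF at lag k is phi_{kk}, the last component of the solution
to the Yule-Walker system G_k phi = r_k where
  (G_k)_{ij} = rho(|i - j|), (r_k)_i = rho(i), i,j = 1..k.
Equivalently, Durbin-Levinson gives phi_{kk} iteratively:
  phi_{11} = rho(1)
  phi_{kk} = [rho(k) - sum_{j=1..k-1} phi_{k-1,j} rho(k-j)]
            / [1 - sum_{j=1..k-1} phi_{k-1,j} rho(j)],
  phi_{k,j} = phi_{k-1,j} - phi_{kk} phi_{k-1,k-j},  j = 1..k-1.
Step k = 1:
  phi_11 = rho(1) = -0.4324.
Step k = 2:
  phi_22 = [rho(2) - phi_11 rho(1)] / [1 - phi_11 rho(1)] = [0.3081 - (-0.4324)(-0.4324)] / [1 - (-0.4324)(-0.4324)]
         = 0.12113024 / 0.81303024 = 0.149.
Therefore phi_{22} = 0.1490.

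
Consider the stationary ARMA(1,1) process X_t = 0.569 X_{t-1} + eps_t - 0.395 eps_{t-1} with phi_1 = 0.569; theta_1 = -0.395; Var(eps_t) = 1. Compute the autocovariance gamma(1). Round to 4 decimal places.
\gamma(1) = 0.1995

Multiply the model equation by X_{t-k} and take expectations. With theta_0 = psi_0 = 1 and psi_j the MA(infinity) weights, this gives
  gamma(k) - sum_i phi_i gamma(k-i) = c_k,
  c_k = sigma^2 * sum_{j=k..q} theta_j psi_{j-k}   (c_k = 0 for k > q),
using gamma(-m) = gamma(m).
psi-weights needed (psi_j = theta_j + sum_i phi_i psi_{j-i}):
  psi_1 = theta_1 + phi_1 = -0.395 + (0.569) = 0.174
Right-hand sides:
  c_0 = sigma^2 (1 + theta_1 psi_1) = 1 * (1 + (-0.395)(0.174)) = 1 * 0.93127 = 0.93127
  c_1 = sigma^2 theta_1 = 1 * (-0.395) = -0.395
  c_2 = 0
Equations for k = 0 and k = 1 (AR order 1):
  gamma(0) = phi_1 gamma(1) + c_0
  gamma(1) = phi_1 gamma(0) + c_1
Substituting the second into the first: gamma(0) (1 - phi_1^2) = c_0 + phi_1 c_1, so
  gamma(0) = (c_0 + phi_1 c_1) / (1 - phi_1^2) = (0.93127 + (0.569)(-0.395)) / (1 - (0.569)^2) = 0.706515 / 0.676239 = 1.044771.
  gamma(1) = phi_1 gamma(0) + c_1 = (0.569)(1.044771) + (-0.395) = 0.199475.
Therefore gamma(1) = 0.1995 (to 4 decimal places).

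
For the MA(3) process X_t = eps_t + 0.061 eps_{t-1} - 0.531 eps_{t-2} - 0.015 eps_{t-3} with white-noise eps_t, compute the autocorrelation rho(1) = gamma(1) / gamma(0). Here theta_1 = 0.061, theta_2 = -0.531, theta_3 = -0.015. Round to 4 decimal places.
\rho(1) = 0.0284

For an MA(q) process with theta_0 = 1, the autocovariance is
  gamma(k) = sigma^2 * sum_{i=0..q-k} theta_i * theta_{i+k},
and rho(k) = gamma(k) / gamma(0). Sigma^2 cancels.
  numerator   = (1)*(0.061) + (0.061)*(-0.531) + (-0.531)*(-0.015) = 0.036574.
  denominator = (1)^2 + (0.061)^2 + (-0.531)^2 + (-0.015)^2 = 1.285907.
  rho(1) = 0.036574 / 1.285907 = 0.0284.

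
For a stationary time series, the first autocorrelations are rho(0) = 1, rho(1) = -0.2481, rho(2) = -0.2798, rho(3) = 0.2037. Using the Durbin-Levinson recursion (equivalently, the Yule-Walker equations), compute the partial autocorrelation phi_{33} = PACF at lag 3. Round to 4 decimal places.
\phi_{33} = 0.0231

The PACF at lag k is phi_{kk}, the last component of the solution
to the Yule-Walker system G_k phi = r_k where
  (G_k)_{ij} = rho(|i - j|), (r_k)_i = rho(i), i,j = 1..k.
Equivalently, Durbin-Levinson gives phi_{kk} iteratively:
  phi_{11} = rho(1)
  phi_{kk} = [rho(k) - sum_{j=1..k-1} phi_{k-1,j} rho(k-j)]
            / [1 - sum_{j=1..k-1} phi_{k-1,j} rho(j)],
  phi_{k,j} = phi_{k-1,j} - phi_{kk} phi_{k-1,k-j},  j = 1..k-1.
Step k = 1:
  phi_11 = rho(1) = -0.2481.
Step k = 2:
  phi_22 = [rho(2) - phi_11 rho(1)] / [1 - phi_11 rho(1)] = [-0.2798 - (-0.2481)(-0.2481)] / [1 - (-0.2481)(-0.2481)]
         = -0.34135361 / 0.93844639 = -0.363743.
  Update: phi_21 = phi_11 - phi_22 phi_11 = -0.2481 - (-0.363743)(-0.2481) = -0.338345.
Step k = 3:
  phi_33 = [rho(3) - phi_21 rho(2) - phi_22 rho(1)] / [1 - phi_21 rho(1) - phi_22 rho(2)]
    numerator   = 0.2037 - (-0.338345)(-0.2798) - (-0.363743)(-0.2481) = 0.01878643
    denominator = 1 - (-0.338345)(-0.2481) - (-0.363743)(-0.2798) = 0.81428129
  phi_33 = 0.01878643 / 0.81428129 = 0.0231.
Therefore phi_{33} = 0.0231.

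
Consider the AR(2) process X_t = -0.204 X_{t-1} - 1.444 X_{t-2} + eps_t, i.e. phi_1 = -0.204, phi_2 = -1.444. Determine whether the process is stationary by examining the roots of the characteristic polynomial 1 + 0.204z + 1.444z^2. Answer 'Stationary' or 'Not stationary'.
\text{Not stationary}

The AR(p) characteristic polynomial is P(z) = 1 + 0.204z + 1.444z^2.
Stationarity requires all roots to lie outside the unit circle, i.e. |z| > 1 for every root.
Set 1 + (0.204) z + (1.444) z^2 = 0, i.e. a z^2 + b z + c = 0 with a = 1.444, b = 0.204, c = 1.
Discriminant D = b^2 - 4ac = (0.204)^2 - 4*(1.444)*1 = 0.041616 - (5.776) = -5.734384.
D < 0, so the roots are the complex-conjugate pair z = (-b +/- i sqrt(-D)) / (2a) = -0.0706 +/- 0.8292i.
For a conjugate pair |z|^2 = z * conj(z) = (product of roots) = c/a = 1/(1.444) = 0.692521, so |z| = sqrt(0.692521) = 0.8322 for both roots.
Moduli of all roots: 0.8322, 0.8322.
All moduli strictly greater than 1? No.
Verdict: Not stationary.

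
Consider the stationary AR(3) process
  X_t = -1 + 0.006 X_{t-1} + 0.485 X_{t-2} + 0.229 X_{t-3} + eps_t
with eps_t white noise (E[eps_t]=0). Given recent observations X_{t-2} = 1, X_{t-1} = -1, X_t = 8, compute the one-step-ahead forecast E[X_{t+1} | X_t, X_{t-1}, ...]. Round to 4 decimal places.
E[X_{t+1} \mid \mathcal F_t] = -1.2080

For an AR(p) model X_t = c + sum_i phi_i X_{t-i} + eps_t, the
one-step-ahead conditional mean is
  E[X_{t+1} | X_t, ...] = c + sum_i phi_i X_{t+1-i}.
Substitute known values:
  E[X_{t+1} | ...] = -1 + (0.006) * (8) + (0.485) * (-1) + (0.229) * (1)
                   = -1.2080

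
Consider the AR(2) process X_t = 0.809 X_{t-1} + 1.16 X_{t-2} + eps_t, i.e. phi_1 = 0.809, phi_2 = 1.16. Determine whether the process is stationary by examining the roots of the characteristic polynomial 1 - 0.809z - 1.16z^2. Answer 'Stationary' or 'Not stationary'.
\text{Not stationary}

The AR(p) characteristic polynomial is P(z) = 1 - 0.809z - 1.16z^2.
Stationarity requires all roots to lie outside the unit circle, i.e. |z| > 1 for every root.
Set 1 + (-0.809) z + (-1.16) z^2 = 0, i.e. a z^2 + b z + c = 0 with a = -1.16, b = -0.809, c = 1.
Discriminant D = b^2 - 4ac = (-0.809)^2 - 4*(-1.16)*1 = 0.654481 - (-4.64) = 5.294481.
D >= 0, so the roots are real: z = (-b +/- sqrt(D)) / (2a) = (0.809 +/- 2.300974) / (-2.32).
  z_1 = (0.809 + 2.300974) / (-2.32) = -1.3405,   |z_1| = 1.3405.
  z_2 = (0.809 - 2.300974) / (-2.32) = 0.6431,   |z_2| = 0.6431.
Moduli of all roots: 1.3405, 0.6431.
All moduli strictly greater than 1? No.
Verdict: Not stationary.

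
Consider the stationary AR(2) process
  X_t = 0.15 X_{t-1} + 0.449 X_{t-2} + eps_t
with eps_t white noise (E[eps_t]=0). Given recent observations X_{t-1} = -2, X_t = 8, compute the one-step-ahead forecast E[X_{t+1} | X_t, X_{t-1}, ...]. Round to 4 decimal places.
E[X_{t+1} \mid \mathcal F_t] = 0.3020

For an AR(p) model X_t = c + sum_i phi_i X_{t-i} + eps_t, the
one-step-ahead conditional mean is
  E[X_{t+1} | X_t, ...] = c + sum_i phi_i X_{t+1-i}.
Substitute known values:
  E[X_{t+1} | ...] = (0.15) * (8) + (0.449) * (-2)
                   = 0.3020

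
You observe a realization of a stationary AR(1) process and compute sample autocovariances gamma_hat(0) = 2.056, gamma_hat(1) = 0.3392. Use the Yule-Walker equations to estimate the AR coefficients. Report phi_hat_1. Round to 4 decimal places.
\hat\phi_{1} = 0.1650

The Yule-Walker equations for an AR(p) process read, in matrix form,
  Gamma_p phi = r_p,   with   (Gamma_p)_{ij} = gamma(|i - j|),
                       (r_p)_i = gamma(i),   i,j = 1..p.
Substitute the sample gammas (Toeplitz matrix and right-hand side of size 1):
  Gamma_p = [[2.056]]
  r_p     = [0.3392]
With p = 1 this is the single equation gamma(0) phi_1 = gamma(1):
  phi_hat_1 = gamma(1) / gamma(0) = 0.3392 / 2.056 = 0.1650.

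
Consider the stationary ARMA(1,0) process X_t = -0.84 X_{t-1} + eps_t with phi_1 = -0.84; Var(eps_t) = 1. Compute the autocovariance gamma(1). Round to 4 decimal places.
\gamma(1) = -2.8533

Multiply the model equation by X_{t-k} and take expectations. With theta_0 = psi_0 = 1 and psi_j the MA(infinity) weights, this gives
  gamma(k) - sum_i phi_i gamma(k-i) = c_k,
  c_k = sigma^2 * sum_{j=k..q} theta_j psi_{j-k}   (c_k = 0 for k > q),
using gamma(-m) = gamma(m).
Pure AR (q = 0): c_0 = sigma^2 = 1, c_k = 0 for k >= 1.
Equations for k = 0 and k = 1 (AR order 1):
  gamma(0) = phi_1 gamma(1) + c_0
  gamma(1) = phi_1 gamma(0) + c_1
Substituting the second into the first: gamma(0) (1 - phi_1^2) = c_0 + phi_1 c_1, so
  gamma(0) = c_0 / (1 - phi_1^2) = 1 / (1 - (-0.84)^2) = 1 / 0.2944 = 3.396739.
  gamma(1) = phi_1 gamma(0) = (-0.84)(3.396739) = -2.853261.
Therefore gamma(1) = -2.8533 (to 4 decimal places).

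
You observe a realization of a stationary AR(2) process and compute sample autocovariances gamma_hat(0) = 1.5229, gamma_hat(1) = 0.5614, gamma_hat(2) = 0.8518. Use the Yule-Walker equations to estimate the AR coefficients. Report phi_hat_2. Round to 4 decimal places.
\hat\phi_{2} = 0.4900

The Yule-Walker equations for an AR(p) process read, in matrix form,
  Gamma_p phi = r_p,   with   (Gamma_p)_{ij} = gamma(|i - j|),
                       (r_p)_i = gamma(i),   i,j = 1..p.
Substitute the sample gammas (Toeplitz matrix and right-hand side of size 2):
  Gamma_p = [[1.5229, 0.5614], [0.5614, 1.5229]]
  r_p     = [0.5614, 0.8518]
Written out:
  1.5229 phi_1 + 0.5614 phi_2 = 0.5614
  0.5614 phi_1 + 1.5229 phi_2 = 0.8518
Solve by Cramer's rule:
  det = gamma(0)^2 - gamma(1)^2 = (1.5229)^2 - (0.5614)^2 = 2.31922441 - 0.31516996 = 2.00405445
  phi_hat_1 = [gamma(1) gamma(0) - gamma(1) gamma(2)] / det = [(0.5614)(1.5229) - (0.5614)(0.8518)] / 2.00405445 = 0.37675554 / 2.00405445 = 0.188
  phi_hat_2 = [gamma(0) gamma(2) - gamma(1)^2] / det = [(1.5229)(0.8518) - (0.5614)^2] / 2.00405445 = 0.98203626 / 2.00405445 = 0.49
So phi_hat = [0.1880, 0.4900].
Therefore phi_hat_2 = 0.4900.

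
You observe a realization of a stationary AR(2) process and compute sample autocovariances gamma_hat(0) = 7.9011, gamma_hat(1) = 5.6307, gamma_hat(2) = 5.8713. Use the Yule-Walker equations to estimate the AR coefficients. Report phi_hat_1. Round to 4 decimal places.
\hat\phi_{1} = 0.3720

The Yule-Walker equations for an AR(p) process read, in matrix form,
  Gamma_p phi = r_p,   with   (Gamma_p)_{ij} = gamma(|i - j|),
                       (r_p)_i = gamma(i),   i,j = 1..p.
Substitute the sample gammas (Toeplitz matrix and right-hand side of size 2):
  Gamma_p = [[7.9011, 5.6307], [5.6307, 7.9011]]
  r_p     = [5.6307, 5.8713]
Written out:
  7.9011 phi_1 + 5.6307 phi_2 = 5.6307
  5.6307 phi_1 + 7.9011 phi_2 = 5.8713
Solve by Cramer's rule:
  det = gamma(0)^2 - gamma(1)^2 = (7.9011)^2 - (5.6307)^2 = 62.42738121 - 31.70478249 = 30.72259872
  phi_hat_1 = [gamma(1) gamma(0) - gamma(1) gamma(2)] / det = [(5.6307)(7.9011) - (5.6307)(5.8713)] / 30.72259872 = 11.42919486 / 30.72259872 = 0.372
  phi_hat_2 = [gamma(0) gamma(2) - gamma(1)^2] / det = [(7.9011)(5.8713) - (5.6307)^2] / 30.72259872 = 14.68494594 / 30.72259872 = 0.478
So phi_hat = [0.3720, 0.4780].
Therefore phi_hat_1 = 0.3720.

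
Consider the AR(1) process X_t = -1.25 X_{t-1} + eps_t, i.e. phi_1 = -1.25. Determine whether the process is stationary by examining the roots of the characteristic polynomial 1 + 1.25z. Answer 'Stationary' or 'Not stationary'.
\text{Not stationary}

The AR(p) characteristic polynomial is P(z) = 1 + 1.25z.
Stationarity requires all roots to lie outside the unit circle, i.e. |z| > 1 for every root.
This is linear in z: 1 + (1.25) z = 0  =>  z = -1/(1.25) = -0.8,  |z| = 0.8.
Moduli of all roots: 0.8000.
All moduli strictly greater than 1? No.
Verdict: Not stationary.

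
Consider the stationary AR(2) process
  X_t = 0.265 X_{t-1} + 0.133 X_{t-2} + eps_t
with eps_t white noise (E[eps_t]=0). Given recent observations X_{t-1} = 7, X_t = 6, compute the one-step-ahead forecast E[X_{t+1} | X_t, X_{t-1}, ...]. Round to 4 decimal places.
E[X_{t+1} \mid \mathcal F_t] = 2.5210

For an AR(p) model X_t = c + sum_i phi_i X_{t-i} + eps_t, the
one-step-ahead conditional mean is
  E[X_{t+1} | X_t, ...] = c + sum_i phi_i X_{t+1-i}.
Substitute known values:
  E[X_{t+1} | ...] = (0.265) * (6) + (0.133) * (7)
                   = 2.5210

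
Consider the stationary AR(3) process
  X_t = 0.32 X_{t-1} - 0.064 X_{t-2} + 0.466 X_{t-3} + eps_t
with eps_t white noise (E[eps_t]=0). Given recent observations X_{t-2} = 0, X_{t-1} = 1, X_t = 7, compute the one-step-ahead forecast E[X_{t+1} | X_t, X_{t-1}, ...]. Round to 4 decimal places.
E[X_{t+1} \mid \mathcal F_t] = 2.1760

For an AR(p) model X_t = c + sum_i phi_i X_{t-i} + eps_t, the
one-step-ahead conditional mean is
  E[X_{t+1} | X_t, ...] = c + sum_i phi_i X_{t+1-i}.
Substitute known values:
  E[X_{t+1} | ...] = (0.32) * (7) + (-0.064) * (1) + (0.466) * (0)
                   = 2.1760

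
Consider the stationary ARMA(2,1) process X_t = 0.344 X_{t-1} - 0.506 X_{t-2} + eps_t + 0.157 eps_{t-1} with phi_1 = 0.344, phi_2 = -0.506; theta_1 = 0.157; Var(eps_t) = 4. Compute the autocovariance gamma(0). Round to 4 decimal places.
\gamma(0) = 6.2193

Multiply the model equation by X_{t-k} and take expectations. With theta_0 = psi_0 = 1 and psi_j the MA(infinity) weights, this gives
  gamma(k) - sum_i phi_i gamma(k-i) = c_k,
  c_k = sigma^2 * sum_{j=k..q} theta_j psi_{j-k}   (c_k = 0 for k > q),
using gamma(-m) = gamma(m).
psi-weights needed (psi_j = theta_j + sum_i phi_i psi_{j-i}):
  psi_1 = theta_1 + phi_1 = 0.157 + (0.344) = 0.501
Right-hand sides:
  c_0 = sigma^2 (1 + theta_1 psi_1) = 4 * (1 + (0.157)(0.501)) = 4 * 1.078657 = 4.314628
  c_1 = sigma^2 theta_1 = 4 * (0.157) = 0.628
  c_2 = 0
Equations for k = 0, 1, 2 (AR order 2, c_2 = 0):
  (E0) gamma(0) = phi_1 gamma(1) + phi_2 gamma(2) + c_0
  (E1) gamma(1) = phi_1 gamma(0) + phi_2 gamma(1) + c_1
  (E2) gamma(2) = phi_1 gamma(1) + phi_2 gamma(0)
From (E1): gamma(1) = A gamma(0) + B with
  A = phi_1 / (1 - phi_2) = 0.344 / 1.506 = 0.22842,   B = c_1 / (1 - phi_2) = 0.628 / 1.506 = 0.416999.
Insert (E2) into (E0): gamma(0) (1 - phi_2^2) = phi_1 (1 + phi_2) gamma(1) + c_0.
  phi_1 (1 + phi_2) = (0.344)(0.494) = 0.169936,   1 - phi_2^2 = 0.743964.
Replace gamma(1) by A gamma(0) + B and collect gamma(0):
  gamma(0) [0.743964 - (0.169936)(0.22842)] = (0.169936)(0.416999) + 4.314628
  gamma(0) * 0.705147 = 4.385491
  gamma(0) = 4.385491 / 0.705147 = 6.219256.
Therefore gamma(0) = 6.2193 (to 4 decimal places).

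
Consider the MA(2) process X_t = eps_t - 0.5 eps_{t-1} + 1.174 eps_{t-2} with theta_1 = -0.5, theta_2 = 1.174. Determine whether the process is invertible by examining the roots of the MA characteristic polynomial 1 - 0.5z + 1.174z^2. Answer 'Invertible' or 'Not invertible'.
\text{Not invertible}

The MA(q) characteristic polynomial is P(z) = 1 - 0.5z + 1.174z^2.
Invertibility requires all roots to lie outside the unit circle, i.e. |z| > 1 for every root.
Set 1 + (-0.5) z + (1.174) z^2 = 0, i.e. a z^2 + b z + c = 0 with a = 1.174, b = -0.5, c = 1.
Discriminant D = b^2 - 4ac = (-0.5)^2 - 4*(1.174)*1 = 0.25 - (4.696) = -4.446.
D < 0, so the roots are the complex-conjugate pair z = (-b +/- i sqrt(-D)) / (2a) = 0.2129 +/- 0.898i.
For a conjugate pair |z|^2 = z * conj(z) = (product of roots) = c/a = 1/(1.174) = 0.851789, so |z| = sqrt(0.851789) = 0.9229 for both roots.
Moduli of all roots: 0.9229, 0.9229.
All moduli strictly greater than 1? No.
Verdict: Not invertible.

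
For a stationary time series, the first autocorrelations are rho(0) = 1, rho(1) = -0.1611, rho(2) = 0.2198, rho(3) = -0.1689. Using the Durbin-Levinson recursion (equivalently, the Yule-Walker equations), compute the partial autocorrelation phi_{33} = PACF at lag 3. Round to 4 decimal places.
\phi_{33} = -0.1160

The PACF at lag k is phi_{kk}, the last component of the solution
to the Yule-Walker system G_k phi = r_k where
  (G_k)_{ij} = rho(|i - j|), (r_k)_i = rho(i), i,j = 1..k.
Equivalently, Durbin-Levinson gives phi_{kk} iteratively:
  phi_{11} = rho(1)
  phi_{kk} = [rho(k) - sum_{j=1..k-1} phi_{k-1,j} rho(k-j)]
            / [1 - sum_{j=1..k-1} phi_{k-1,j} rho(j)],
  phi_{k,j} = phi_{k-1,j} - phi_{kk} phi_{k-1,k-j},  j = 1..k-1.
Step k = 1:
  phi_11 = rho(1) = -0.1611.
Step k = 2:
  phi_22 = [rho(2) - phi_11 rho(1)] / [1 - phi_11 rho(1)] = [0.2198 - (-0.1611)(-0.1611)] / [1 - (-0.1611)(-0.1611)]
         = 0.19384679 / 0.97404679 = 0.199012.
  Update: phi_21 = phi_11 - phi_22 phi_11 = -0.1611 - (0.199012)(-0.1611) = -0.129039.
Step k = 3:
  phi_33 = [rho(3) - phi_21 rho(2) - phi_22 rho(1)] / [1 - phi_21 rho(1) - phi_22 rho(2)]
    numerator   = -0.1689 - (-0.129039)(0.2198) - (0.199012)(-0.1611) = -0.10847639
    denominator = 1 - (-0.129039)(-0.1611) - (0.199012)(0.2198) = 0.93546899
  phi_33 = -0.10847639 / 0.93546899 = -0.116.
Therefore phi_{33} = -0.1160.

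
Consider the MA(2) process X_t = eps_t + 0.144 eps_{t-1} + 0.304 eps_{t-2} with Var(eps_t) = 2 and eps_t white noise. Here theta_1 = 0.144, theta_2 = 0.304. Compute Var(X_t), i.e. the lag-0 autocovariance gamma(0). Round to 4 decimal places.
\gamma(0) = 2.2263

For an MA(q) process X_t = eps_t + sum_i theta_i eps_{t-i} with
Var(eps_t) = sigma^2, the variance is
  gamma(0) = sigma^2 * (1 + sum_i theta_i^2).
  sum_i theta_i^2 = (0.144)^2 + (0.304)^2 = 0.020736 + 0.092416 = 0.113152.
  gamma(0) = 2 * (1 + 0.113152) = 2 * 1.113152 = 2.226304, which rounds to 2.2263.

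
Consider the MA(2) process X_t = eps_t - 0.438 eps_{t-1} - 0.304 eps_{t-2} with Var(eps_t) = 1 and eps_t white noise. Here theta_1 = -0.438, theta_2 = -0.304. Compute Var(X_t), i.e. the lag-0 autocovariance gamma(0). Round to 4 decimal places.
\gamma(0) = 1.2843

For an MA(q) process X_t = eps_t + sum_i theta_i eps_{t-i} with
Var(eps_t) = sigma^2, the variance is
  gamma(0) = sigma^2 * (1 + sum_i theta_i^2).
  sum_i theta_i^2 = (-0.438)^2 + (-0.304)^2 = 0.191844 + 0.092416 = 0.28426.
  gamma(0) = 1 * (1 + 0.28426) = 1 * 1.28426 = 1.28426, which rounds to 1.2843.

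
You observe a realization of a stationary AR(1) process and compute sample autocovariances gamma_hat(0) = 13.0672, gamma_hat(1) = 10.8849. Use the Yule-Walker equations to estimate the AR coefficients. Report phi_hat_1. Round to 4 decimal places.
\hat\phi_{1} = 0.8330

The Yule-Walker equations for an AR(p) process read, in matrix form,
  Gamma_p phi = r_p,   with   (Gamma_p)_{ij} = gamma(|i - j|),
                       (r_p)_i = gamma(i),   i,j = 1..p.
Substitute the sample gammas (Toeplitz matrix and right-hand side of size 1):
  Gamma_p = [[13.0672]]
  r_p     = [10.8849]
With p = 1 this is the single equation gamma(0) phi_1 = gamma(1):
  phi_hat_1 = gamma(1) / gamma(0) = 10.8849 / 13.0672 = 0.8330.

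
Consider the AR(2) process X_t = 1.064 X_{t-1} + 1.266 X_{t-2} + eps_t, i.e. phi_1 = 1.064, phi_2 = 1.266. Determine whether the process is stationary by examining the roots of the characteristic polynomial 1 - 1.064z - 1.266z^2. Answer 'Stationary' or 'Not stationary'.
\text{Not stationary}

The AR(p) characteristic polynomial is P(z) = 1 - 1.064z - 1.266z^2.
Stationarity requires all roots to lie outside the unit circle, i.e. |z| > 1 for every root.
Set 1 + (-1.064) z + (-1.266) z^2 = 0, i.e. a z^2 + b z + c = 0 with a = -1.266, b = -1.064, c = 1.
Discriminant D = b^2 - 4ac = (-1.064)^2 - 4*(-1.266)*1 = 1.132096 - (-5.064) = 6.196096.
D >= 0, so the roots are real: z = (-b +/- sqrt(D)) / (2a) = (1.064 +/- 2.489196) / (-2.532).
  z_1 = (1.064 + 2.489196) / (-2.532) = -1.4033,   |z_1| = 1.4033.
  z_2 = (1.064 - 2.489196) / (-2.532) = 0.5629,   |z_2| = 0.5629.
Moduli of all roots: 1.4033, 0.5629.
All moduli strictly greater than 1? No.
Verdict: Not stationary.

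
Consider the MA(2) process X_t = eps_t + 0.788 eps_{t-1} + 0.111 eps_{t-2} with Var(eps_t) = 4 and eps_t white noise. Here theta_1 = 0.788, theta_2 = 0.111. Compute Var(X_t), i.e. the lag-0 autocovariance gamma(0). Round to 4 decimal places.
\gamma(0) = 6.5331

For an MA(q) process X_t = eps_t + sum_i theta_i eps_{t-i} with
Var(eps_t) = sigma^2, the variance is
  gamma(0) = sigma^2 * (1 + sum_i theta_i^2).
  sum_i theta_i^2 = (0.788)^2 + (0.111)^2 = 0.620944 + 0.012321 = 0.633265.
  gamma(0) = 4 * (1 + 0.633265) = 4 * 1.633265 = 6.53306, which rounds to 6.5331.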